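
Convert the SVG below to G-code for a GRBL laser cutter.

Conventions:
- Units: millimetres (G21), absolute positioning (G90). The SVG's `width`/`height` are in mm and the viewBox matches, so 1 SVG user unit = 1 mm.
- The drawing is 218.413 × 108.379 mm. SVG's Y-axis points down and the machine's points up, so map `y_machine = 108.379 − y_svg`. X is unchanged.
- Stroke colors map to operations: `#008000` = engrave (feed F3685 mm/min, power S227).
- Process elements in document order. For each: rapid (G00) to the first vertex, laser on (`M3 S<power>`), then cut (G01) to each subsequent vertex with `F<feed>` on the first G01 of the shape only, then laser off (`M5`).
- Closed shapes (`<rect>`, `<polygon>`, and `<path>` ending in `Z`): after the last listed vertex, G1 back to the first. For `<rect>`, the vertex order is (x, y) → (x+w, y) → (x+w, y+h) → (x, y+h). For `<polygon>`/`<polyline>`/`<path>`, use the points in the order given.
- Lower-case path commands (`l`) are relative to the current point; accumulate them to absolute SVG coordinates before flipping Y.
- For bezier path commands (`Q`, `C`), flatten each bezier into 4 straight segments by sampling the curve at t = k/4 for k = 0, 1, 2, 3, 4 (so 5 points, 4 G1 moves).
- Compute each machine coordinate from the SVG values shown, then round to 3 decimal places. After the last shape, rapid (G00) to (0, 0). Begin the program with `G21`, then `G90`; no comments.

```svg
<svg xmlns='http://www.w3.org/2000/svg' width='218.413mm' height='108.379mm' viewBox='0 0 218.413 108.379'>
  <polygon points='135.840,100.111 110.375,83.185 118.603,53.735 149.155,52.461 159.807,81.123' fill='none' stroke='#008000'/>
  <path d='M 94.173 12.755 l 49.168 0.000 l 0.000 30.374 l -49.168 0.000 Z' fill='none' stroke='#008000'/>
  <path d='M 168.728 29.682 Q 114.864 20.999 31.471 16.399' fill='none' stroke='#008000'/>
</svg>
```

G21
G90
G00 X135.840 Y8.268
M3 S227
G01 X110.375 Y25.194 F3685
G01 X118.603 Y54.644
G01 X149.155 Y55.918
G01 X159.807 Y27.256
G01 X135.840 Y8.268
M5
G00 X94.173 Y95.624
M3 S227
G01 X143.341 Y95.624 F3685
G01 X143.341 Y65.250
G01 X94.173 Y65.250
G01 X94.173 Y95.624
M5
G00 X168.728 Y78.697
M3 S227
G01 X139.950 Y82.783 F3685
G01 X107.482 Y86.359
G01 X71.322 Y89.425
G01 X31.471 Y91.980
M5
G00 X0.000 Y0.000

viewBox `0 0 218.413 108.379` with mm width/height → 1 unit = 1 mm. Flip: y_m = 108.379 − y_svg.

**Shape 1** — `<polygon>` regular polygon, stroke `#008000` → engrave (S227, F3685). Machine vertices: (135.840,8.268) → (110.375,25.194) → (118.603,54.644) → (149.155,55.918) → (159.807,27.256) → (135.840,8.268). Closed: final G1 returns to the first vertex.

**Shape 2** — `<path>` rectangle, stroke `#008000` → engrave (S227, F3685). Machine vertices: (94.173,95.624) → (143.341,95.624) → (143.341,65.250) → (94.173,65.250) → (94.173,95.624). Closed: final G1 returns to the first vertex.

**Shape 3** — `<path>` quadratic bezier, stroke `#008000` → engrave (S227, F3685). Control points (SVG): P0=(168.728,29.682), P1=(114.864,20.999), P2=(31.471,16.399); sampled at t=k/4. Machine vertices: (168.728,78.697) → (139.950,82.783) → (107.482,86.359) → (71.322,89.425) → (31.471,91.980). Open path.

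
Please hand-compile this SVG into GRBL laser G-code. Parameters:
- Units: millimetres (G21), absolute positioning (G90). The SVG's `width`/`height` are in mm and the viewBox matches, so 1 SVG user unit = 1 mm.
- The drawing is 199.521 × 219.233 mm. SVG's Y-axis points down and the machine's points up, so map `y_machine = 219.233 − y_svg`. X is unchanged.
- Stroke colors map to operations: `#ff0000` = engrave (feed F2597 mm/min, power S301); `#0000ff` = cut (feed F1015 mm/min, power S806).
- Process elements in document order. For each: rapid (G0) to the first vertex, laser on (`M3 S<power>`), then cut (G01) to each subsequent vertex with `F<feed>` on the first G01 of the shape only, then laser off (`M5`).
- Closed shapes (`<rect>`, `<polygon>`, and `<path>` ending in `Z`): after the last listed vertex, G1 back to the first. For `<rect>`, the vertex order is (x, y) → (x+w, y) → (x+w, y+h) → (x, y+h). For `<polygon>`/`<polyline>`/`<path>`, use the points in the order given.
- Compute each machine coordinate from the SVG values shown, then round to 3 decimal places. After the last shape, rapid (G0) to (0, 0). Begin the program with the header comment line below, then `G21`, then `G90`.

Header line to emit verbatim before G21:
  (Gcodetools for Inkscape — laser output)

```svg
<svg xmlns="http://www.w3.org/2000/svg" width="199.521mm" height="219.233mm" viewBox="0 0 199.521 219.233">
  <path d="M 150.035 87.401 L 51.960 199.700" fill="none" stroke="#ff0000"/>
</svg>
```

(Gcodetools for Inkscape — laser output)
G21
G90
G0 X150.035 Y131.832
M3 S301
G01 X51.960 Y19.533 F2597
M5
G0 X0.000 Y0.000

1 u = 1 mm; y_m = 219.233 − y.

[1] `<path>` line segment, #ff0000→engrave S301 F2597: (150.035,131.832) → (51.960,19.533)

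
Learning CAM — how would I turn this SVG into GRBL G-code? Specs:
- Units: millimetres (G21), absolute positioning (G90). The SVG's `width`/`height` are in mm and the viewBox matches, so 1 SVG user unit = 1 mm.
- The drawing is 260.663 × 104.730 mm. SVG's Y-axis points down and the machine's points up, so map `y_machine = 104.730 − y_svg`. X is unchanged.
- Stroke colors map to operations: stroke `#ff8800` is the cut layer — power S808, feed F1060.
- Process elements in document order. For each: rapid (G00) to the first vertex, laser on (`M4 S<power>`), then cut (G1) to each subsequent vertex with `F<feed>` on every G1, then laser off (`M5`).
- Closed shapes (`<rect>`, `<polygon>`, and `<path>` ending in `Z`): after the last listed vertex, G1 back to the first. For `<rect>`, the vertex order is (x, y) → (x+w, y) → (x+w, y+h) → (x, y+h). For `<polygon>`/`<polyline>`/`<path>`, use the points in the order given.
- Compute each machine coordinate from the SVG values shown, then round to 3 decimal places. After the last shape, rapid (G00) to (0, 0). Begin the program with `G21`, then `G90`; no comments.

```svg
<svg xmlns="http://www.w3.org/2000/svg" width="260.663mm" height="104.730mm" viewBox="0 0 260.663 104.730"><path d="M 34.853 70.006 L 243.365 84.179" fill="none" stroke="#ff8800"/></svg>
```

G21
G90
G00 X34.853 Y34.724
M4 S808
G1 X243.365 Y20.551 F1060
M5
G00 X0.000 Y0.000

viewBox `0 0 260.663 104.730` with mm width/height → 1 unit = 1 mm. Flip: y_m = 104.730 − y_svg.

**Shape 1** — `<path>` line segment, stroke `#ff8800` → cut (S808, F1060). Machine vertices: (34.853,34.724) → (243.365,20.551). Open path.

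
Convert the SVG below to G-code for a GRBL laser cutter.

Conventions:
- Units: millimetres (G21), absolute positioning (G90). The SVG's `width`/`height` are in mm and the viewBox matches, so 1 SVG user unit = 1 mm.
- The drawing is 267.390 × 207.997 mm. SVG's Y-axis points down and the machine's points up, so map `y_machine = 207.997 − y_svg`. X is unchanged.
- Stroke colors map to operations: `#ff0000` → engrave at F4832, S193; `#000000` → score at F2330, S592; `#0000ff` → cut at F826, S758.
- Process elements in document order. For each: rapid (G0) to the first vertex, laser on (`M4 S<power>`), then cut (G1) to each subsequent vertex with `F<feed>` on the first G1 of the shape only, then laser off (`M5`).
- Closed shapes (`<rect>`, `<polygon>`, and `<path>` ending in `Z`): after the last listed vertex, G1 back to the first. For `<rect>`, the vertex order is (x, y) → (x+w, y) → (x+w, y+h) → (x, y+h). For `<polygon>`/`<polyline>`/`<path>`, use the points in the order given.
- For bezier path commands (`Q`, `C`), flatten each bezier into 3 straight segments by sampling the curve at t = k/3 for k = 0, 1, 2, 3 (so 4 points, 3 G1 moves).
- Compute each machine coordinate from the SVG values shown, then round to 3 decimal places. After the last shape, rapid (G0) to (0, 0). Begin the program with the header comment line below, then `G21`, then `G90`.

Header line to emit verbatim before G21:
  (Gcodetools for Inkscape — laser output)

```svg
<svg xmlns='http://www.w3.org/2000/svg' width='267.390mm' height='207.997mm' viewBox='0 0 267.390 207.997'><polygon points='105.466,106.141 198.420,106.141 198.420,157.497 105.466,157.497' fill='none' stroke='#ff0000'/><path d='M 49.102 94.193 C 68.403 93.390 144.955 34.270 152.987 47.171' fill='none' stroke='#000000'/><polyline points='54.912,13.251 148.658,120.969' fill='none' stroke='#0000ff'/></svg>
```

viewBox `0 0 267.390 207.997` with mm width/height → 1 unit = 1 mm. Flip: y_m = 207.997 − y_svg.

**Shape 1** — `<polygon>` rectangle, stroke `#ff0000` → engrave (S193, F4832). Machine vertices: (105.466,101.856) → (198.420,101.856) → (198.420,50.500) → (105.466,50.500) → (105.466,101.856). Closed: final G1 returns to the first vertex.

**Shape 2** — `<path>` cubic bezier, stroke `#000000` → score (S592, F2330). Control points (SVG): P0=(49.102,94.193), P1=(68.403,93.390), P2=(144.955,34.270), P3=(152.987,47.171); sampled at t=k/3. Machine vertices: (49.102,113.804) → (82.828,129.219) → (126.773,154.547) → (152.987,160.826). Open path.

**Shape 3** — `<polyline>` line segment, stroke `#0000ff` → cut (S758, F826). Machine vertices: (54.912,194.746) → (148.658,87.028). Open path.

(Gcodetools for Inkscape — laser output)
G21
G90
G0 X105.466 Y101.856
M4 S193
G1 X198.420 Y101.856 F4832
G1 X198.420 Y50.500
G1 X105.466 Y50.500
G1 X105.466 Y101.856
M5
G0 X49.102 Y113.804
M4 S592
G1 X82.828 Y129.219 F2330
G1 X126.773 Y154.547
G1 X152.987 Y160.826
M5
G0 X54.912 Y194.746
M4 S758
G1 X148.658 Y87.028 F826
M5
G0 X0.000 Y0.000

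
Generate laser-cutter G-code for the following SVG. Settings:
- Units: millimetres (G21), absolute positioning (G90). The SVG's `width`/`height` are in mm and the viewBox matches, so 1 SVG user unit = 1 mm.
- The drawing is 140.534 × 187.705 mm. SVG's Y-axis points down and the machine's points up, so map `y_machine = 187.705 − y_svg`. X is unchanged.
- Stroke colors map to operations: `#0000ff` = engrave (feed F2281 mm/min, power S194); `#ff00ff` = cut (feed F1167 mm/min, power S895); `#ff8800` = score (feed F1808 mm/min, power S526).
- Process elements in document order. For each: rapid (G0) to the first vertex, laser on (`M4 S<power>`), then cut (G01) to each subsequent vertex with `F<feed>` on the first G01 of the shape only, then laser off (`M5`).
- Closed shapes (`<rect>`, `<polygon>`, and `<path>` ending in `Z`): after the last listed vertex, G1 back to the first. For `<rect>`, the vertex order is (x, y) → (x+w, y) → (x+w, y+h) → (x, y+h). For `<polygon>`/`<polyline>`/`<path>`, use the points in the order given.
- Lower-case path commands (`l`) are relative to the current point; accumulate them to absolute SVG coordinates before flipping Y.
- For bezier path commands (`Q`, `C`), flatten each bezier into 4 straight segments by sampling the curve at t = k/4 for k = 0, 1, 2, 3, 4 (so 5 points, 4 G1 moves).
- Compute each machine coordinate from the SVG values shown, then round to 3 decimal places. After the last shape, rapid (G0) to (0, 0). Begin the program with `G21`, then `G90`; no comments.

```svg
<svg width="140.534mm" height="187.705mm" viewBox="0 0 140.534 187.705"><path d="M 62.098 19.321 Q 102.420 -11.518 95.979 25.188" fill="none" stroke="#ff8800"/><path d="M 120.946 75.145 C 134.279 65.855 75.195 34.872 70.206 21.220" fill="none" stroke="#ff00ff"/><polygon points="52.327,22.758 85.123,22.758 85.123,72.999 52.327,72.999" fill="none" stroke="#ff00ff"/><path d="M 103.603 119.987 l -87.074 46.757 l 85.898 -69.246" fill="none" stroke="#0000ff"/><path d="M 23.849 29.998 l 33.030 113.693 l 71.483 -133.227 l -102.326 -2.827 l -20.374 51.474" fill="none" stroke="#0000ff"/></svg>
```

G21
G90
G0 X62.098 Y168.384
M4 S526
G01 X79.336 Y179.582 F1808
G01 X90.729 Y182.337
G01 X96.277 Y176.648
G01 X95.979 Y162.517
M5
G0 X120.946 Y112.560
M4 S895
G01 X119.344 Y122.985 F1167
G01 X102.447 Y137.887
G01 X82.114 Y153.606
G01 X70.206 Y166.485
M5
G0 X52.327 Y164.947
M4 S895
G01 X85.123 Y164.947 F1167
G01 X85.123 Y114.706
G01 X52.327 Y114.706
G01 X52.327 Y164.947
M5
G0 X103.603 Y67.718
M4 S194
G01 X16.529 Y20.961 F2281
G01 X102.427 Y90.207
M5
G0 X23.849 Y157.707
M4 S194
G01 X56.879 Y44.014 F2281
G01 X128.362 Y177.241
G01 X26.036 Y180.068
G01 X5.662 Y128.594
M5
G0 X0.000 Y0.000

1 u = 1 mm; y_m = 187.705 − y.

[1] `<path>` quadratic bezier, #ff8800→score S526 F1808: (62.098,168.384) → (79.336,179.582) → (90.729,182.337) → (96.277,176.648) → (95.979,162.517)

[2] `<path>` cubic bezier, #ff00ff→cut S895 F1167: (120.946,112.560) → (119.344,122.985) → (102.447,137.887) → (82.114,153.606) → (70.206,166.485)

[3] `<polygon>` rectangle, #ff00ff→cut S895 F1167: (52.327,164.947) → (85.123,164.947) → (85.123,114.706) → (52.327,114.706) → (52.327,164.947) (closed)

[4] `<path>` open polyline, #0000ff→engrave S194 F2281: (103.603,67.718) → (16.529,20.961) → (102.427,90.207)

[5] `<path>` open polyline, #0000ff→engrave S194 F2281: (23.849,157.707) → (56.879,44.014) → (128.362,177.241) → (26.036,180.068) → (5.662,128.594)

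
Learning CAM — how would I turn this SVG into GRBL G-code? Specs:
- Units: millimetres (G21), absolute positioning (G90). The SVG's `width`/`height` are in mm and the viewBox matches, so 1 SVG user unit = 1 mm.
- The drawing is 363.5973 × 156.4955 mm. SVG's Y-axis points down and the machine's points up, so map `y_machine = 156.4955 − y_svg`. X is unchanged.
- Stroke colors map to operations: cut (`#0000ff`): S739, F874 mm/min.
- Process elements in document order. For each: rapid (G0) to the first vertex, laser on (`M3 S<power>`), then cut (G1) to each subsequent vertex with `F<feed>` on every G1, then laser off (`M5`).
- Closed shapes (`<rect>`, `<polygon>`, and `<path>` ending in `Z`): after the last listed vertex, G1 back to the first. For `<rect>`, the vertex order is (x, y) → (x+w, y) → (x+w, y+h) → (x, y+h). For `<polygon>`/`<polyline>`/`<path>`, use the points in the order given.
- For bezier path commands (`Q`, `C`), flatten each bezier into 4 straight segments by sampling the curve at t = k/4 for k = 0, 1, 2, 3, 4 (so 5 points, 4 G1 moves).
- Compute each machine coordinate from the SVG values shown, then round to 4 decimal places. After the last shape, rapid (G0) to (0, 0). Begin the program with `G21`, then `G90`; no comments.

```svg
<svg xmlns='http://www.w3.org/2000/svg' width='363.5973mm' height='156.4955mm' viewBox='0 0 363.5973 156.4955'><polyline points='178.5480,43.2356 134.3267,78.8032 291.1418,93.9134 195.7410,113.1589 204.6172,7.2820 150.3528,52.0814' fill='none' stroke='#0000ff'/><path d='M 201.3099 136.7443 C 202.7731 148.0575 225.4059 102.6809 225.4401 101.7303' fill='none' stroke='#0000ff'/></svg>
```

viewBox `0 0 363.5973 156.4955` with mm width/height → 1 unit = 1 mm. Flip: y_m = 156.4955 − y_svg.

**Shape 1** — `<polyline>` open polyline, stroke `#0000ff` → cut (S739, F874). Machine vertices: (178.5480,113.2599) → (134.3267,77.6923) → (291.1418,62.5821) → (195.7410,43.3366) → (204.6172,149.2135) → (150.3528,104.4141). Open path.

**Shape 2** — `<path>` cubic bezier, stroke `#0000ff` → cut (S739, F874). Control points (SVG): P0=(201.3099,136.7443), P1=(202.7731,148.0575), P2=(225.4059,102.6809), P3=(225.4401,101.7303); sampled at t=k/4. Machine vertices: (201.3099,19.7512) → (205.6927,20.3157) → (213.9109,32.6593) → (221.8611,47.3023) → (225.4401,54.7652). Open path.

G21
G90
G0 X178.5480 Y113.2599
M3 S739
G1 X134.3267 Y77.6923 F874
G1 X291.1418 Y62.5821 F874
G1 X195.7410 Y43.3366 F874
G1 X204.6172 Y149.2135 F874
G1 X150.3528 Y104.4141 F874
M5
G0 X201.3099 Y19.7512
M3 S739
G1 X205.6927 Y20.3157 F874
G1 X213.9109 Y32.6593 F874
G1 X221.8611 Y47.3023 F874
G1 X225.4401 Y54.7652 F874
M5
G0 X0.0000 Y0.0000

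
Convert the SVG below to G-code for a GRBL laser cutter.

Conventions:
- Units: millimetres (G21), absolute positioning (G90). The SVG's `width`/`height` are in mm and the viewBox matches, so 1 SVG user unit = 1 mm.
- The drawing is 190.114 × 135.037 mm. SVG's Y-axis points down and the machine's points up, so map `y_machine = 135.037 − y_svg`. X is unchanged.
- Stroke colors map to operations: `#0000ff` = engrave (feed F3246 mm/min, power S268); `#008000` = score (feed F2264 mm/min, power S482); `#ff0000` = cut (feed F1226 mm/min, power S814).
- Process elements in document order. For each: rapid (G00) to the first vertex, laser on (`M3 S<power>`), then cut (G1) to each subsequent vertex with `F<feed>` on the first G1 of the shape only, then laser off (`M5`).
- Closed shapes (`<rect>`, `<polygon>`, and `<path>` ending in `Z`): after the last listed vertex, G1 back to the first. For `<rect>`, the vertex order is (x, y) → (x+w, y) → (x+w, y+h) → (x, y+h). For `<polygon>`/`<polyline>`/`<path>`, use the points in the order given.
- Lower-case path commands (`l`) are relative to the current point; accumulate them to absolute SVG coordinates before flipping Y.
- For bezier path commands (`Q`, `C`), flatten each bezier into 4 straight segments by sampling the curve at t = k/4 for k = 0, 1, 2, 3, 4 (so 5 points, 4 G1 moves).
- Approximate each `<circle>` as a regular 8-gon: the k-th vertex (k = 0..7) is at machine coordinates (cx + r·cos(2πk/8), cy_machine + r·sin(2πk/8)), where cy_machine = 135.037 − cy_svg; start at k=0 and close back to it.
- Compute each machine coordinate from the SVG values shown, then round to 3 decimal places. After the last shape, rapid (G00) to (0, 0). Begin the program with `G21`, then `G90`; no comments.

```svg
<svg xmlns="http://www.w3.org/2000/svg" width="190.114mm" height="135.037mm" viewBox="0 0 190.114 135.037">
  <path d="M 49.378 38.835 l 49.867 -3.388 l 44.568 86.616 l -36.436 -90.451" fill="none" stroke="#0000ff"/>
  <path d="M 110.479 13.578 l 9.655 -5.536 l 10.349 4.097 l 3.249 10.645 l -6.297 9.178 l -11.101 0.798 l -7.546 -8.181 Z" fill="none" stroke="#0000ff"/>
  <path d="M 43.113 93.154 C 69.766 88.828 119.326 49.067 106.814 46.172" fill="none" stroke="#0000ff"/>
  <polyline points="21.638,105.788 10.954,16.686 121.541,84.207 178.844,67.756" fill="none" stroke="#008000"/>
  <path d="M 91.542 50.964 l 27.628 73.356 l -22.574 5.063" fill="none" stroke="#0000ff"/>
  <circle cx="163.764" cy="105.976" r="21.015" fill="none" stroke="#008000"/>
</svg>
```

1 u = 1 mm; y_m = 135.037 − y.

[1] `<path>` open polyline, #0000ff→engrave S268 F3246: (49.378,96.202) → (99.245,99.590) → (143.813,12.974) → (107.377,103.425)

[2] `<path>` regular polygon, #0000ff→engrave S268 F3246: (110.479,121.459) → (120.134,126.995) → (130.483,122.898) → (133.732,112.253) → (127.435,103.075) → (116.334,102.277) → (108.788,110.458) → (110.479,121.459) (closed)

[3] `<path>` cubic bezier, #0000ff→engrave S268 F3246: (43.113,41.883) → (66.070,50.642) → (89.650,65.911) → (105.887,80.911) → (106.814,88.865)

[4] `<polyline>` open polyline, #008000→score S482 F2264: (21.638,29.249) → (10.954,118.351) → (121.541,50.830) → (178.844,67.281)

[5] `<path>` open polyline, #0000ff→engrave S268 F3246: (91.542,84.073) → (119.170,10.717) → (96.596,5.654)

[6] `<circle>` circle, #008000→score S482 F2264: (184.779,29.061) → (178.624,43.921) → (163.764,50.076) → (148.904,43.921) → (142.749,29.061) → (148.904,14.201) → (163.764,8.046) → (178.624,14.201) → (184.779,29.061) (closed)

G21
G90
G00 X49.378 Y96.202
M3 S268
G1 X99.245 Y99.590 F3246
G1 X143.813 Y12.974
G1 X107.377 Y103.425
M5
G00 X110.479 Y121.459
M3 S268
G1 X120.134 Y126.995 F3246
G1 X130.483 Y122.898
G1 X133.732 Y112.253
G1 X127.435 Y103.075
G1 X116.334 Y102.277
G1 X108.788 Y110.458
G1 X110.479 Y121.459
M5
G00 X43.113 Y41.883
M3 S268
G1 X66.070 Y50.642 F3246
G1 X89.650 Y65.911
G1 X105.887 Y80.911
G1 X106.814 Y88.865
M5
G00 X21.638 Y29.249
M3 S482
G1 X10.954 Y118.351 F2264
G1 X121.541 Y50.830
G1 X178.844 Y67.281
M5
G00 X91.542 Y84.073
M3 S268
G1 X119.170 Y10.717 F3246
G1 X96.596 Y5.654
M5
G00 X184.779 Y29.061
M3 S482
G1 X178.624 Y43.921 F2264
G1 X163.764 Y50.076
G1 X148.904 Y43.921
G1 X142.749 Y29.061
G1 X148.904 Y14.201
G1 X163.764 Y8.046
G1 X178.624 Y14.201
G1 X184.779 Y29.061
M5
G00 X0.000 Y0.000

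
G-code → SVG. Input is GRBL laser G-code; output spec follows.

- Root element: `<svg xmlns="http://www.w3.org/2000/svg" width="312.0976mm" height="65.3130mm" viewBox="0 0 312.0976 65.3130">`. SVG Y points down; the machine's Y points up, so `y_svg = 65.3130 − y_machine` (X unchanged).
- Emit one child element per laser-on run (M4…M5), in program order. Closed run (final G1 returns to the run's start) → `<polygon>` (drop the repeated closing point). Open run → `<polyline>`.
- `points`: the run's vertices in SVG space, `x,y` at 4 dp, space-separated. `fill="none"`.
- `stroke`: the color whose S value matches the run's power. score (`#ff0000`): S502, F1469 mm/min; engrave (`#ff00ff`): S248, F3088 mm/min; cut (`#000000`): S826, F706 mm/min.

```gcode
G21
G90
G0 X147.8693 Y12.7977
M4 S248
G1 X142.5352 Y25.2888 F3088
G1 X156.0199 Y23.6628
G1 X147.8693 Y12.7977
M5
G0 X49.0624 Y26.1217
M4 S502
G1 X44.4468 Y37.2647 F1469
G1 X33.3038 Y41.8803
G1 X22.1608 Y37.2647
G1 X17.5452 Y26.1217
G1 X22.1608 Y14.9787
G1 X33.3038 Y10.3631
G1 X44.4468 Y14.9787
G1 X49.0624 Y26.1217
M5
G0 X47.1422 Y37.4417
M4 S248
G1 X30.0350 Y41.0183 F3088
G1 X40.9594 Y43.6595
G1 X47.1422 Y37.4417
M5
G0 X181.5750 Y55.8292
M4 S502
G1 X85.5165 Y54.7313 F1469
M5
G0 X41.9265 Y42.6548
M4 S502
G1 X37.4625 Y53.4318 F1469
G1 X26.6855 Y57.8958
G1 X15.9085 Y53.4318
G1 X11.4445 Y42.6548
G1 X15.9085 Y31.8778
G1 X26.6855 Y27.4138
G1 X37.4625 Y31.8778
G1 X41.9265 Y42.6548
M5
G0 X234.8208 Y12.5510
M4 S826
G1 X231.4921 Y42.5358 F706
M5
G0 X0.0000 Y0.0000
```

Machine Y-up, SVG Y-down with viewBox height 65.3130, so y_svg = 65.3130 − y_machine; X carries over.

Run 1: S248 ⇒ engrave layer `#ff00ff`. The run returns to its start, so emit a `<polygon>` with points (Y-flipped): 147.8693,52.5153 142.5352,40.0242 156.0199,41.6502.

Run 2: power S502 maps to stroke `#ff0000` (score). The run returns to its start, so emit a `<polygon>` with points (Y-flipped): 49.0624,39.1913 44.4468,28.0483 33.3038,23.4327 22.1608,28.0483 17.5452,39.1913 22.1608,50.3343 33.3038,54.9499 44.4468,50.3343.

Run 3: the run's S248 means `#ff00ff` (engrave). The run returns to its start, so emit a `<polygon>` with points (Y-flipped): 47.1422,27.8713 30.0350,24.2947 40.9594,21.6535.

Run 4: S502 ⇒ score layer `#ff0000`. The run is open, so emit a `<polyline>` with points (Y-flipped): 181.5750,9.4838 85.5165,10.5817.

Run 5: the run's S502 means `#ff0000` (score). The run returns to its start, so emit a `<polygon>` with points (Y-flipped): 41.9265,22.6582 37.4625,11.8812 26.6855,7.4172 15.9085,11.8812 11.4445,22.6582 15.9085,33.4352 26.6855,37.8992 37.4625,33.4352.

Run 6: the run's S826 means `#000000` (cut). The run is open, so emit a `<polyline>` with points (Y-flipped): 234.8208,52.7620 231.4921,22.7772.

<svg xmlns="http://www.w3.org/2000/svg" width="312.0976mm" height="65.3130mm" viewBox="0 0 312.0976 65.3130">
  <polygon points="147.8693,52.5153 142.5352,40.0242 156.0199,41.6502" fill="none" stroke="#ff00ff"/>
  <polygon points="49.0624,39.1913 44.4468,28.0483 33.3038,23.4327 22.1608,28.0483 17.5452,39.1913 22.1608,50.3343 33.3038,54.9499 44.4468,50.3343" fill="none" stroke="#ff0000"/>
  <polygon points="47.1422,27.8713 30.0350,24.2947 40.9594,21.6535" fill="none" stroke="#ff00ff"/>
  <polyline points="181.5750,9.4838 85.5165,10.5817" fill="none" stroke="#ff0000"/>
  <polygon points="41.9265,22.6582 37.4625,11.8812 26.6855,7.4172 15.9085,11.8812 11.4445,22.6582 15.9085,33.4352 26.6855,37.8992 37.4625,33.4352" fill="none" stroke="#ff0000"/>
  <polyline points="234.8208,52.7620 231.4921,22.7772" fill="none" stroke="#000000"/>
</svg>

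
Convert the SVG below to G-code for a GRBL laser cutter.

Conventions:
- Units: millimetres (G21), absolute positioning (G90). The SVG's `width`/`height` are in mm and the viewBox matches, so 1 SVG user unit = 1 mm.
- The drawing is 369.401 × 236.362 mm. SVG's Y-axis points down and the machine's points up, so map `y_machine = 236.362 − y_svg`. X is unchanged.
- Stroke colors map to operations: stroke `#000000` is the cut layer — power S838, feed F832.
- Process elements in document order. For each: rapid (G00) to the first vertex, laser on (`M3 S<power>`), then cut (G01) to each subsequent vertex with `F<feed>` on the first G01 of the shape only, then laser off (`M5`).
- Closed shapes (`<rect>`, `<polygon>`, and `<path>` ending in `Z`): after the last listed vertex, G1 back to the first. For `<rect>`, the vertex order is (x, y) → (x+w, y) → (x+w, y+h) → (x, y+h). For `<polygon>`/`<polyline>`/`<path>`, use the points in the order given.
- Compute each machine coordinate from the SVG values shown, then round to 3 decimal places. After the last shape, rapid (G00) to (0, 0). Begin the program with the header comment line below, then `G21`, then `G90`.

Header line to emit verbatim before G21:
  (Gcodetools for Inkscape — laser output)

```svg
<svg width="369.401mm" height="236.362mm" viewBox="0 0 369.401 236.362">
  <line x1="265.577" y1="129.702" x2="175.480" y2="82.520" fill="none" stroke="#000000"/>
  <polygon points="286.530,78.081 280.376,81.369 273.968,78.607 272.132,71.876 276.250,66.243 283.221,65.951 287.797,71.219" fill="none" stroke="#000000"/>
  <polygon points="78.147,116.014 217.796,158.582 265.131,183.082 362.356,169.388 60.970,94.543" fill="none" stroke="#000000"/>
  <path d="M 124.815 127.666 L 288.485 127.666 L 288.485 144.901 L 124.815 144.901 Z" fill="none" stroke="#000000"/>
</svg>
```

(Gcodetools for Inkscape — laser output)
G21
G90
G00 X265.577 Y106.660
M3 S838
G01 X175.480 Y153.842 F832
M5
G00 X286.530 Y158.281
M3 S838
G01 X280.376 Y154.993 F832
G01 X273.968 Y157.755
G01 X272.132 Y164.486
G01 X276.250 Y170.119
G01 X283.221 Y170.411
G01 X287.797 Y165.143
G01 X286.530 Y158.281
M5
G00 X78.147 Y120.348
M3 S838
G01 X217.796 Y77.780 F832
G01 X265.131 Y53.280
G01 X362.356 Y66.974
G01 X60.970 Y141.819
G01 X78.147 Y120.348
M5
G00 X124.815 Y108.696
M3 S838
G01 X288.485 Y108.696 F832
G01 X288.485 Y91.461
G01 X124.815 Y91.461
G01 X124.815 Y108.696
M5
G00 X0.000 Y0.000

viewBox `0 0 369.401 236.362` with mm width/height → 1 unit = 1 mm. Flip: y_m = 236.362 − y_svg.

**Shape 1** — `<line>` line segment, stroke `#000000` → cut (S838, F832). Machine vertices: (265.577,106.660) → (175.480,153.842). Open path.

**Shape 2** — `<polygon>` regular polygon, stroke `#000000` → cut (S838, F832). Machine vertices: (286.530,158.281) → (280.376,154.993) → (273.968,157.755) → (272.132,164.486) → (276.250,170.119) → (283.221,170.411) → (287.797,165.143) → (286.530,158.281). Closed: final G1 returns to the first vertex.

**Shape 3** — `<polygon>` closed polygon, stroke `#000000` → cut (S838, F832). Machine vertices: (78.147,120.348) → (217.796,77.780) → (265.131,53.280) → (362.356,66.974) → (60.970,141.819) → (78.147,120.348). Closed: final G1 returns to the first vertex.

**Shape 4** — `<path>` rectangle, stroke `#000000` → cut (S838, F832). Machine vertices: (124.815,108.696) → (288.485,108.696) → (288.485,91.461) → (124.815,91.461) → (124.815,108.696). Closed: final G1 returns to the first vertex.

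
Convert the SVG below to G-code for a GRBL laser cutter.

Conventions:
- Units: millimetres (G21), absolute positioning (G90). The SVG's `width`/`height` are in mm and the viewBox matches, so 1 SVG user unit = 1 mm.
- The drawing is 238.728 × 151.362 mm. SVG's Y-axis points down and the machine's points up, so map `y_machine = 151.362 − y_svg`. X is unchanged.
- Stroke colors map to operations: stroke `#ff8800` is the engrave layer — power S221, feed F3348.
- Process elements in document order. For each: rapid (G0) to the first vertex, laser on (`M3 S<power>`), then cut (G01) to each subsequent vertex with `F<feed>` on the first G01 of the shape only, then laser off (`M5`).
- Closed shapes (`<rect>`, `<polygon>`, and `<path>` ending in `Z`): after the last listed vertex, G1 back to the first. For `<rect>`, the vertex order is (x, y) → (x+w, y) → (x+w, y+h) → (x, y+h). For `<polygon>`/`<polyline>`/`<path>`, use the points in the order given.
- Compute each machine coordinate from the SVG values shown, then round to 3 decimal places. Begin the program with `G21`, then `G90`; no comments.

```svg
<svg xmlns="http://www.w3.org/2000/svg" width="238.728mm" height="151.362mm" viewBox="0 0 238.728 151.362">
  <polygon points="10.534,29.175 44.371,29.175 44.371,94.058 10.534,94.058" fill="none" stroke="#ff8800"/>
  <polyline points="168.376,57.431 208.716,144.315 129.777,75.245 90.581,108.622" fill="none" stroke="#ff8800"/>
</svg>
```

G21
G90
G0 X10.534 Y122.187
M3 S221
G01 X44.371 Y122.187 F3348
G01 X44.371 Y57.304
G01 X10.534 Y57.304
G01 X10.534 Y122.187
M5
G0 X168.376 Y93.931
M3 S221
G01 X208.716 Y7.047 F3348
G01 X129.777 Y76.117
G01 X90.581 Y42.740
M5

Since the viewBox matches the mm dimensions, user units are millimetres directly. The only transform is the Y-flip y_m = 151.362 − y_svg.

Shape 1 is a rectangle drawn with `<polygon>`. Its stroke #ff8800 means engrave at S221, F3348. After flipping Y the toolpath is (10.534,122.187) → (44.371,122.187) → (44.371,57.304) → (10.534,57.304) → (10.534,122.187), returning to the start.

Shape 2 is a open polyline drawn with `<polyline>`. Its stroke #ff8800 means engrave at S221, F3348. After flipping Y the toolpath is (168.376,93.931) → (208.716,7.047) → (129.777,76.117) → (90.581,42.740).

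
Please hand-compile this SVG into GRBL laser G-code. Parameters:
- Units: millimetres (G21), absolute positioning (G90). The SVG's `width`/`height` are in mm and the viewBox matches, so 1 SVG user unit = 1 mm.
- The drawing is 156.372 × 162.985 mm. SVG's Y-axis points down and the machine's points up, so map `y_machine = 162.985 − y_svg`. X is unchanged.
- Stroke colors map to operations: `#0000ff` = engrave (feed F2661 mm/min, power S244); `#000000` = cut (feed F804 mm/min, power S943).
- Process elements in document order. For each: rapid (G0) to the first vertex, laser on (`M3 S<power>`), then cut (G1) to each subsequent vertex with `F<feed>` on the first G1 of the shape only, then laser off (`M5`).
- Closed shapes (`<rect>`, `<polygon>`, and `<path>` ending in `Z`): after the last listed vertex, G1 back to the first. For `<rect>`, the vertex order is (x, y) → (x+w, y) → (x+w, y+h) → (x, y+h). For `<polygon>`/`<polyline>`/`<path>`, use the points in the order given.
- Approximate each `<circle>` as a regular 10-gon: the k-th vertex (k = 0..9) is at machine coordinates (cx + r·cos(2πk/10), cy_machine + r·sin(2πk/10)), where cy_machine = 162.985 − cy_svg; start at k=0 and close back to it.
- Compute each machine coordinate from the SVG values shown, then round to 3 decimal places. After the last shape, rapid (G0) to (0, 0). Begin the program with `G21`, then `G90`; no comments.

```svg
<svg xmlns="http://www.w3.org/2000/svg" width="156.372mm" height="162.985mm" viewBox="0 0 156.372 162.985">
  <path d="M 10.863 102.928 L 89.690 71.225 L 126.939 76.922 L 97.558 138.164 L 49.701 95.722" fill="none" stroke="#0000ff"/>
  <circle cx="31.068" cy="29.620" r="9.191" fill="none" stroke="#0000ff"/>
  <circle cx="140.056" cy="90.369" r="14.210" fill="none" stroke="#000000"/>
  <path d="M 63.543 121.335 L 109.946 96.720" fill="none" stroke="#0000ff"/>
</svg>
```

Since the viewBox matches the mm dimensions, user units are millimetres directly. The only transform is the Y-flip y_m = 162.985 − y_svg.

Shape 1 is a open polyline drawn with `<path>`. Its stroke #0000ff means engrave at S244, F2661. After flipping Y the toolpath is (10.863,60.057) → (89.690,91.760) → (126.939,86.063) → (97.558,24.821) → (49.701,67.263).

Shape 2 is a circle drawn with `<circle>`. Its stroke #0000ff means engrave at S244, F2661. After flipping Y the toolpath is (40.259,133.365) → (38.504,138.767) → (33.908,142.106) → (28.228,142.106) → (23.632,138.767) → (21.877,133.365) → (23.632,127.963) → (28.228,124.624) → (33.908,124.624) → (38.504,127.963) → (40.259,133.365), returning to the start.

Shape 3 is a circle drawn with `<circle>`. Its stroke #000000 means cut at S943, F804. After flipping Y the toolpath is (154.266,72.616) → (151.552,80.968) → (144.447,86.131) → (135.665,86.131) → (128.560,80.968) → (125.846,72.616) → (128.560,64.264) → (135.665,59.101) → (144.447,59.101) → (151.552,64.264) → (154.266,72.616), returning to the start.

Shape 4 is a line segment drawn with `<path>`. Its stroke #0000ff means engrave at S244, F2661. After flipping Y the toolpath is (63.543,41.650) → (109.946,66.265).

G21
G90
G0 X10.863 Y60.057
M3 S244
G1 X89.690 Y91.760 F2661
G1 X126.939 Y86.063
G1 X97.558 Y24.821
G1 X49.701 Y67.263
M5
G0 X40.259 Y133.365
M3 S244
G1 X38.504 Y138.767 F2661
G1 X33.908 Y142.106
G1 X28.228 Y142.106
G1 X23.632 Y138.767
G1 X21.877 Y133.365
G1 X23.632 Y127.963
G1 X28.228 Y124.624
G1 X33.908 Y124.624
G1 X38.504 Y127.963
G1 X40.259 Y133.365
M5
G0 X154.266 Y72.616
M3 S943
G1 X151.552 Y80.968 F804
G1 X144.447 Y86.131
G1 X135.665 Y86.131
G1 X128.560 Y80.968
G1 X125.846 Y72.616
G1 X128.560 Y64.264
G1 X135.665 Y59.101
G1 X144.447 Y59.101
G1 X151.552 Y64.264
G1 X154.266 Y72.616
M5
G0 X63.543 Y41.650
M3 S244
G1 X109.946 Y66.265 F2661
M5
G0 X0.000 Y0.000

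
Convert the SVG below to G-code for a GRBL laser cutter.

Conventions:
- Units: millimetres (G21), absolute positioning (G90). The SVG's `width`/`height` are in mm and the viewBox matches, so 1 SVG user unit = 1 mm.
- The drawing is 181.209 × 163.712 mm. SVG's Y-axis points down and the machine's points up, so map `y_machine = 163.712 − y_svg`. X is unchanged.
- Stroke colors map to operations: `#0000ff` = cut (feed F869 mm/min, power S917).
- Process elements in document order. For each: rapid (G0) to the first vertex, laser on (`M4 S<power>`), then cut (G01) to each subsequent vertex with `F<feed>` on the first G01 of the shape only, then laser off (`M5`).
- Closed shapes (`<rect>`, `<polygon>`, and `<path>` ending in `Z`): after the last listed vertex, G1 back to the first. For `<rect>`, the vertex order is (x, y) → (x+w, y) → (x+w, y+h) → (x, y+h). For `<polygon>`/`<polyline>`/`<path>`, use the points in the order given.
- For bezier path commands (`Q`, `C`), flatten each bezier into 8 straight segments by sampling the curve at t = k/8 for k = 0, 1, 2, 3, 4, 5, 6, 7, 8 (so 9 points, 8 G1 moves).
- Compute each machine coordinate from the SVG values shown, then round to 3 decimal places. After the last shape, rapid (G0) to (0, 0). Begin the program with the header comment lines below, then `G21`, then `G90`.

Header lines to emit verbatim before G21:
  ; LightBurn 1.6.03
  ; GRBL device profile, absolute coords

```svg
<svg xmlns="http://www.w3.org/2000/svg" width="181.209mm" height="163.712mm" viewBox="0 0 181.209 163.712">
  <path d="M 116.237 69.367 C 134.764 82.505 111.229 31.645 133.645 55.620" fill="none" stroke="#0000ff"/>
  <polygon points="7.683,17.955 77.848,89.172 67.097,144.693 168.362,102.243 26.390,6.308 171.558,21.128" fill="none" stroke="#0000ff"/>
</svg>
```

Since the viewBox matches the mm dimensions, user units are millimetres directly. The only transform is the Y-flip y_m = 163.712 − y_svg.

Shape 1 is a cubic bezier drawn with `<path>`. Its stroke #0000ff means cut at S917, F869. After flipping Y the toolpath is (116.237,94.345) → (121.385,92.147) → (123.621,94.322) → (123.976,99.243) → (123.483,105.282) → (123.171,110.814) → (124.074,114.211) → (127.221,113.846) → (133.645,108.092).

Shape 2 is a closed polygon drawn with `<polygon>`. Its stroke #0000ff means cut at S917, F869. After flipping Y the toolpath is (7.683,145.757) → (77.848,74.540) → (67.097,19.019) → (168.362,61.469) → (26.390,157.404) → (171.558,142.584) → (7.683,145.757), returning to the start.

; LightBurn 1.6.03
; GRBL device profile, absolute coords
G21
G90
G0 X116.237 Y94.345
M4 S917
G01 X121.385 Y92.147 F869
G01 X123.621 Y94.322
G01 X123.976 Y99.243
G01 X123.483 Y105.282
G01 X123.171 Y110.814
G01 X124.074 Y114.211
G01 X127.221 Y113.846
G01 X133.645 Y108.092
M5
G0 X7.683 Y145.757
M4 S917
G01 X77.848 Y74.540 F869
G01 X67.097 Y19.019
G01 X168.362 Y61.469
G01 X26.390 Y157.404
G01 X171.558 Y142.584
G01 X7.683 Y145.757
M5
G0 X0.000 Y0.000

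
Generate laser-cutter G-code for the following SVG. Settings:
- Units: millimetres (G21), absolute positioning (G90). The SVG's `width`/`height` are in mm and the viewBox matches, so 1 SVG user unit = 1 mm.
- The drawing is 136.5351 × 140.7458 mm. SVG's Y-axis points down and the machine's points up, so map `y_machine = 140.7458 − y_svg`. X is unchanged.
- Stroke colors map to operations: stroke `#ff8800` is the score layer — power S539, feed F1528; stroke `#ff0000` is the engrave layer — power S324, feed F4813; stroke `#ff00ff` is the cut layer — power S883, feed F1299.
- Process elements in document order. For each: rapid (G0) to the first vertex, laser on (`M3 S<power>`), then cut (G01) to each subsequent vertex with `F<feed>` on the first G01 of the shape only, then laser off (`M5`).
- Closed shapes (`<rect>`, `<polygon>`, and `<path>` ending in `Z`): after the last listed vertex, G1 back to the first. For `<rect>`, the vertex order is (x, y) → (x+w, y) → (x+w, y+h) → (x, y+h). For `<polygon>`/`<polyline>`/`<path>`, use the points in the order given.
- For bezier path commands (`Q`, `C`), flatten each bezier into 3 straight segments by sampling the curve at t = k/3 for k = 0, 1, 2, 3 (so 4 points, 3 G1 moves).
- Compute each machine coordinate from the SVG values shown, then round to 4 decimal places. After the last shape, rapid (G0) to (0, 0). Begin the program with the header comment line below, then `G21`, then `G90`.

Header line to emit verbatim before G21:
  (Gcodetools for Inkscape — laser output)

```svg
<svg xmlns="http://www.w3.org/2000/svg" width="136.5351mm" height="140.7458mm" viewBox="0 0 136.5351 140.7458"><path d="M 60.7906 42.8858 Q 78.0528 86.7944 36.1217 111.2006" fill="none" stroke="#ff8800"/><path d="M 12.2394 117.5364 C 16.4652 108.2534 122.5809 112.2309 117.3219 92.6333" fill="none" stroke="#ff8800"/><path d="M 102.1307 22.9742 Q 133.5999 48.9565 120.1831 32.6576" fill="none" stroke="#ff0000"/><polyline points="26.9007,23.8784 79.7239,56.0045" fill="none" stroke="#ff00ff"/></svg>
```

(Gcodetools for Inkscape — laser output)
G21
G90
G0 X60.7906 Y97.8600
M3 S539
G01 X65.7217 Y70.7545 F1528
G01 X57.4987 Y47.9829
G01 X36.1217 Y29.5452
M5
G0 X12.2394 Y23.2094
M3 S539
G01 X42.5298 Y29.4365 F1528
G01 X93.3547 Y35.0090
G01 X117.3219 Y48.1125
M5
G0 X102.1307 Y117.7716
M3 S324
G01 X118.1228 Y105.1480 F4813
G01 X124.1403 Y101.9202
G01 X120.1831 Y108.0882
M5
G0 X26.9007 Y116.8674
M3 S883
G01 X79.7239 Y84.7413 F1299
M5
G0 X0.0000 Y0.0000

1 u = 1 mm; y_m = 140.7458 − y.

[1] `<path>` quadratic bezier, #ff8800→score S539 F1528: (60.7906,97.8600) → (65.7217,70.7545) → (57.4987,47.9829) → (36.1217,29.5452)

[2] `<path>` cubic bezier, #ff8800→score S539 F1528: (12.2394,23.2094) → (42.5298,29.4365) → (93.3547,35.0090) → (117.3219,48.1125)

[3] `<path>` quadratic bezier, #ff0000→engrave S324 F4813: (102.1307,117.7716) → (118.1228,105.1480) → (124.1403,101.9202) → (120.1831,108.0882)

[4] `<polyline>` line segment, #ff00ff→cut S883 F1299: (26.9007,116.8674) → (79.7239,84.7413)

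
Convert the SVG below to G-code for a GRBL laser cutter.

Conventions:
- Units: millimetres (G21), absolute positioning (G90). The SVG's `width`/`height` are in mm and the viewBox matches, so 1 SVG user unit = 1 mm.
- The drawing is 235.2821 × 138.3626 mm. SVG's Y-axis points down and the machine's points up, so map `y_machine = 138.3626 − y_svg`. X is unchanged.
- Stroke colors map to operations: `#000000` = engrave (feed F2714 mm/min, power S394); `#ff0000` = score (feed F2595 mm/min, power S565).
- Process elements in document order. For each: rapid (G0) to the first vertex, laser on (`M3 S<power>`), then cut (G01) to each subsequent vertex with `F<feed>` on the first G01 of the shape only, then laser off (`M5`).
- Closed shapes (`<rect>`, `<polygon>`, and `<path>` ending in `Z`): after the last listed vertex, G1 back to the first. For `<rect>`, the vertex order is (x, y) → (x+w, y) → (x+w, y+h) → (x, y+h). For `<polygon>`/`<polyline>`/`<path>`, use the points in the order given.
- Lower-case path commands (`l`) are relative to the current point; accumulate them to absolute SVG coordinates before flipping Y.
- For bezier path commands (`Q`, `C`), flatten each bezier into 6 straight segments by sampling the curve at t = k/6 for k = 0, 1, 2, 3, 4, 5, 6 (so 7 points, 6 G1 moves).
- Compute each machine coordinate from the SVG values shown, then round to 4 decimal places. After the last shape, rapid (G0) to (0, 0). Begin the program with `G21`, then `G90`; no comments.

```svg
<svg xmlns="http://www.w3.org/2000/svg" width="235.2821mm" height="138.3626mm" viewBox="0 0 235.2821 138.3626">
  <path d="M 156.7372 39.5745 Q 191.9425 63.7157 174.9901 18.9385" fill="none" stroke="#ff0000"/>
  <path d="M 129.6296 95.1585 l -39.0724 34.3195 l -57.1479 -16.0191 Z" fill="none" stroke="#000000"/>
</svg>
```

G21
G90
G0 X156.7372 Y98.7881
M3 S565
G01 X167.0235 Y92.6554 F2595
G01 X174.4121 Y90.3516
G01 X178.9031 Y91.8765
G01 X180.4964 Y97.2302
G01 X179.1921 Y106.4128
G01 X174.9901 Y119.4241
M5
G0 X129.6296 Y43.2041
M3 S394
G01 X90.5572 Y8.8846 F2714
G01 X33.4093 Y24.9037
G01 X129.6296 Y43.2041
M5
G0 X0.0000 Y0.0000

viewBox `0 0 235.2821 138.3626` with mm width/height → 1 unit = 1 mm. Flip: y_m = 138.3626 − y_svg.

**Shape 1** — `<path>` quadratic bezier, stroke `#ff0000` → score (S565, F2595). Control points (SVG): P0=(156.7372,39.5745), P1=(191.9425,63.7157), P2=(174.9901,18.9385); sampled at t=k/6. Machine vertices: (156.7372,98.7881) → (167.0235,92.6554) → (174.4121,90.3516) → (178.9031,91.8765) → (180.4964,97.2302) → (179.1921,106.4128) → (174.9901,119.4241). Open path.

**Shape 2** — `<path>` closed polygon, stroke `#000000` → engrave (S394, F2714). Machine vertices: (129.6296,43.2041) → (90.5572,8.8846) → (33.4093,24.9037) → (129.6296,43.2041). Closed: final G1 returns to the first vertex.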